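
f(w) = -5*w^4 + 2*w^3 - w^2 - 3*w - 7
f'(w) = -20*w^3 + 6*w^2 - 2*w - 3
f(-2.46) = -218.55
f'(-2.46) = 335.97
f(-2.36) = -186.88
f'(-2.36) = 298.02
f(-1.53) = -39.31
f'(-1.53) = 85.74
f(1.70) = -46.92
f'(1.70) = -87.32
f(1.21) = -19.27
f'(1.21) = -32.07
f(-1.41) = -30.13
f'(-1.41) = 67.81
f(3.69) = -858.19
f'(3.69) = -933.55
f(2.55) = -199.40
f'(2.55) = -300.71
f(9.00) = -31462.00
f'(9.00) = -14115.00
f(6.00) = -6109.00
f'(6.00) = -4119.00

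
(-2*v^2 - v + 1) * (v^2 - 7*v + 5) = -2*v^4 + 13*v^3 - 2*v^2 - 12*v + 5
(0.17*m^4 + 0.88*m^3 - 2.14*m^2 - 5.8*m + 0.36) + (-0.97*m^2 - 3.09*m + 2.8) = 0.17*m^4 + 0.88*m^3 - 3.11*m^2 - 8.89*m + 3.16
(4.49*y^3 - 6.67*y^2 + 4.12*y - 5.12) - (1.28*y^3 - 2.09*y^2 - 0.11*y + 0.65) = 3.21*y^3 - 4.58*y^2 + 4.23*y - 5.77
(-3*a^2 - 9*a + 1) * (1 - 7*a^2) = 21*a^4 + 63*a^3 - 10*a^2 - 9*a + 1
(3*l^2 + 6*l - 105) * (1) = 3*l^2 + 6*l - 105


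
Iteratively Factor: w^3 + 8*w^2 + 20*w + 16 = (w + 2)*(w^2 + 6*w + 8) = (w + 2)*(w + 4)*(w + 2)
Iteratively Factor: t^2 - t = (t - 1)*(t)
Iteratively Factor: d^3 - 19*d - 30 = (d + 3)*(d^2 - 3*d - 10) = (d - 5)*(d + 3)*(d + 2)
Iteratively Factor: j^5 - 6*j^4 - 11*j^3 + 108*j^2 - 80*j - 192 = (j - 4)*(j^4 - 2*j^3 - 19*j^2 + 32*j + 48) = (j - 4)*(j - 3)*(j^3 + j^2 - 16*j - 16) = (j - 4)*(j - 3)*(j + 4)*(j^2 - 3*j - 4) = (j - 4)*(j - 3)*(j + 1)*(j + 4)*(j - 4)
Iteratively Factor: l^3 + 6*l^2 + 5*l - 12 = (l + 4)*(l^2 + 2*l - 3) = (l - 1)*(l + 4)*(l + 3)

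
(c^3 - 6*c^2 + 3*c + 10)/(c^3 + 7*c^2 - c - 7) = (c^2 - 7*c + 10)/(c^2 + 6*c - 7)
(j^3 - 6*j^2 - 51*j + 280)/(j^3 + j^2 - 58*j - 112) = (j - 5)/(j + 2)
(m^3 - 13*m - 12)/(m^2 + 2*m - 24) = (m^2 + 4*m + 3)/(m + 6)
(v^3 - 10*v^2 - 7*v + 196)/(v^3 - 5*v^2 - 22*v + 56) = (v - 7)/(v - 2)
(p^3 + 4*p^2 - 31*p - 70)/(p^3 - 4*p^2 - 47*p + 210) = (p + 2)/(p - 6)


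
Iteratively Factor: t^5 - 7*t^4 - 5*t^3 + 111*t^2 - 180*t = (t + 4)*(t^4 - 11*t^3 + 39*t^2 - 45*t) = (t - 3)*(t + 4)*(t^3 - 8*t^2 + 15*t) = (t - 3)^2*(t + 4)*(t^2 - 5*t) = t*(t - 3)^2*(t + 4)*(t - 5)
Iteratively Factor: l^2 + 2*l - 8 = (l - 2)*(l + 4)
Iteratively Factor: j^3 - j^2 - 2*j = (j - 2)*(j^2 + j) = (j - 2)*(j + 1)*(j)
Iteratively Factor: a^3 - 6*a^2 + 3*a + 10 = (a + 1)*(a^2 - 7*a + 10) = (a - 5)*(a + 1)*(a - 2)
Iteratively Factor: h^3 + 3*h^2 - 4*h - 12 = (h + 2)*(h^2 + h - 6) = (h - 2)*(h + 2)*(h + 3)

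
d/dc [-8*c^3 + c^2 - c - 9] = -24*c^2 + 2*c - 1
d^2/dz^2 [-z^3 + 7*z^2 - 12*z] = 14 - 6*z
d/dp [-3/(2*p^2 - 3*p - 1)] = 3*(4*p - 3)/(-2*p^2 + 3*p + 1)^2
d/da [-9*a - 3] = -9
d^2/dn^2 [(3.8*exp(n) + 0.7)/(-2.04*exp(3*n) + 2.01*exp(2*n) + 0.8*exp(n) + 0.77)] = (-63.25632*exp(6*n) + 20.52648*exp(5*n) - 8.58569999999997*exp(4*n) - 80.5146*exp(3*n) + 22.01472*exp(2*n) + 6.22636*exp(n) - 1.82182)*exp(n)/(8.489664*exp(9*n) - 25.094448*exp(8*n) + 14.737572*exp(7*n) + 1.948023*exp(6*n) + 13.164408*exp(5*n) - 5.651991*exp(4*n) - 4.312412*exp(3*n) - 5.053587*exp(2*n) - 1.42296*exp(n) - 0.456533)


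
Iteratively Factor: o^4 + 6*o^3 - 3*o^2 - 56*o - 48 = (o - 3)*(o^3 + 9*o^2 + 24*o + 16) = (o - 3)*(o + 4)*(o^2 + 5*o + 4) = (o - 3)*(o + 4)^2*(o + 1)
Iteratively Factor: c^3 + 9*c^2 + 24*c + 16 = (c + 1)*(c^2 + 8*c + 16) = (c + 1)*(c + 4)*(c + 4)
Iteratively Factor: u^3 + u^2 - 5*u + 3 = (u + 3)*(u^2 - 2*u + 1) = (u - 1)*(u + 3)*(u - 1)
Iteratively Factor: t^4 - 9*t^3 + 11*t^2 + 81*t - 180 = (t - 5)*(t^3 - 4*t^2 - 9*t + 36) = (t - 5)*(t - 3)*(t^2 - t - 12) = (t - 5)*(t - 4)*(t - 3)*(t + 3)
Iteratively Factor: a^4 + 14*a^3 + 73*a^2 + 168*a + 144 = (a + 4)*(a^3 + 10*a^2 + 33*a + 36) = (a + 3)*(a + 4)*(a^2 + 7*a + 12) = (a + 3)*(a + 4)^2*(a + 3)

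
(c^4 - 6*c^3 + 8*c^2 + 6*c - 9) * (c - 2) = c^5 - 8*c^4 + 20*c^3 - 10*c^2 - 21*c + 18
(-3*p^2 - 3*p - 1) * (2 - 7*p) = 21*p^3 + 15*p^2 + p - 2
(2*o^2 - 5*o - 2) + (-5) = 2*o^2 - 5*o - 7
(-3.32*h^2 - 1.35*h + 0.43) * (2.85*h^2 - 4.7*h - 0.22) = -9.462*h^4 + 11.7565*h^3 + 8.3009*h^2 - 1.724*h - 0.0946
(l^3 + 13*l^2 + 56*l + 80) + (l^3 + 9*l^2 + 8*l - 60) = 2*l^3 + 22*l^2 + 64*l + 20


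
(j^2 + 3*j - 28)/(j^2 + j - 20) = (j + 7)/(j + 5)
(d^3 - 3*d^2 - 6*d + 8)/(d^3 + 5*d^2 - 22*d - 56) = (d - 1)/(d + 7)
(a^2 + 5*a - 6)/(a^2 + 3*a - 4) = (a + 6)/(a + 4)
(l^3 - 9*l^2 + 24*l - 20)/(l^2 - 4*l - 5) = (l^2 - 4*l + 4)/(l + 1)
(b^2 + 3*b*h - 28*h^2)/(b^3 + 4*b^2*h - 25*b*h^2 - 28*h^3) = 1/(b + h)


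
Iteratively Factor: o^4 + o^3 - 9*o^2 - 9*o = (o + 3)*(o^3 - 2*o^2 - 3*o) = (o - 3)*(o + 3)*(o^2 + o) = (o - 3)*(o + 1)*(o + 3)*(o)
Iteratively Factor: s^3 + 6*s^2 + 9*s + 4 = (s + 1)*(s^2 + 5*s + 4) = (s + 1)^2*(s + 4)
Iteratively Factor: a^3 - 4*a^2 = (a)*(a^2 - 4*a) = a*(a - 4)*(a)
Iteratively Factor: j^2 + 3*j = (j + 3)*(j)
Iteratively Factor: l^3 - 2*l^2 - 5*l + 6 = (l - 1)*(l^2 - l - 6) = (l - 1)*(l + 2)*(l - 3)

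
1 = 1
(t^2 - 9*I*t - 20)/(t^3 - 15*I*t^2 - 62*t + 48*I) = (t^2 - 9*I*t - 20)/(t^3 - 15*I*t^2 - 62*t + 48*I)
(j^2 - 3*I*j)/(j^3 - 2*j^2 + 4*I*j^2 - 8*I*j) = (j - 3*I)/(j^2 + j*(-2 + 4*I) - 8*I)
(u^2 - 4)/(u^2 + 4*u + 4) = (u - 2)/(u + 2)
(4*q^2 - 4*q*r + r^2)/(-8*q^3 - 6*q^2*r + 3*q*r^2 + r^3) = (-2*q + r)/(4*q^2 + 5*q*r + r^2)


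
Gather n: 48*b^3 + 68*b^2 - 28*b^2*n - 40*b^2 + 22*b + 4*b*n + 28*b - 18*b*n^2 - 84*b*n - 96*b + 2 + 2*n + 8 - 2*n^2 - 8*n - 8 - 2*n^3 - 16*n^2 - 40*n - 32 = 48*b^3 + 28*b^2 - 46*b - 2*n^3 + n^2*(-18*b - 18) + n*(-28*b^2 - 80*b - 46) - 30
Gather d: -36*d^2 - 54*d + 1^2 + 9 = -36*d^2 - 54*d + 10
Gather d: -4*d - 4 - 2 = -4*d - 6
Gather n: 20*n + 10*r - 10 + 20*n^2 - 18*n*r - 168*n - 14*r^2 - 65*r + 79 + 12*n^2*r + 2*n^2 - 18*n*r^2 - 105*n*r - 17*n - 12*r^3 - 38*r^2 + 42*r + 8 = n^2*(12*r + 22) + n*(-18*r^2 - 123*r - 165) - 12*r^3 - 52*r^2 - 13*r + 77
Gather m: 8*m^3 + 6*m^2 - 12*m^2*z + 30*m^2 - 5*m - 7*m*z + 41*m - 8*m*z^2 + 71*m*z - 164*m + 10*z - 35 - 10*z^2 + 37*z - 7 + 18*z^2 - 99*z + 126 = 8*m^3 + m^2*(36 - 12*z) + m*(-8*z^2 + 64*z - 128) + 8*z^2 - 52*z + 84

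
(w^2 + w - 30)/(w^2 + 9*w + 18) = (w - 5)/(w + 3)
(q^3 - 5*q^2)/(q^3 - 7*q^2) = (q - 5)/(q - 7)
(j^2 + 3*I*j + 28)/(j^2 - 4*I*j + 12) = (j^2 + 3*I*j + 28)/(j^2 - 4*I*j + 12)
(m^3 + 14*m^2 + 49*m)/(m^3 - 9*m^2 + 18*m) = (m^2 + 14*m + 49)/(m^2 - 9*m + 18)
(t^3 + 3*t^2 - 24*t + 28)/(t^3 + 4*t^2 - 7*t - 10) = (t^2 + 5*t - 14)/(t^2 + 6*t + 5)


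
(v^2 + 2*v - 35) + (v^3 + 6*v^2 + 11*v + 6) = v^3 + 7*v^2 + 13*v - 29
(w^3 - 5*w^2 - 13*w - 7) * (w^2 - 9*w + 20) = w^5 - 14*w^4 + 52*w^3 + 10*w^2 - 197*w - 140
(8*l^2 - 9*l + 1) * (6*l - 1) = 48*l^3 - 62*l^2 + 15*l - 1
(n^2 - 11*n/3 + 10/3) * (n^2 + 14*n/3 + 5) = n^4 + n^3 - 79*n^2/9 - 25*n/9 + 50/3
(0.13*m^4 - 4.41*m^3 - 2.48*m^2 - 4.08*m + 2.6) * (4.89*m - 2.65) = 0.6357*m^5 - 21.9094*m^4 - 0.440699999999998*m^3 - 13.3792*m^2 + 23.526*m - 6.89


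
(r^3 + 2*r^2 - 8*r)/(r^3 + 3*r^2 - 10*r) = (r + 4)/(r + 5)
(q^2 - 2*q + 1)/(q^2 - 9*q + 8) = (q - 1)/(q - 8)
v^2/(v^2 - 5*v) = v/(v - 5)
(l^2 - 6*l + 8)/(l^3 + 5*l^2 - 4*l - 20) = (l - 4)/(l^2 + 7*l + 10)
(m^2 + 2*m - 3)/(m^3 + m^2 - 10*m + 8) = (m + 3)/(m^2 + 2*m - 8)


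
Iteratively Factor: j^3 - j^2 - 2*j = (j + 1)*(j^2 - 2*j) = (j - 2)*(j + 1)*(j)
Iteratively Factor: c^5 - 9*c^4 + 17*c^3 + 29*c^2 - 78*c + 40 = (c - 1)*(c^4 - 8*c^3 + 9*c^2 + 38*c - 40) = (c - 5)*(c - 1)*(c^3 - 3*c^2 - 6*c + 8) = (c - 5)*(c - 4)*(c - 1)*(c^2 + c - 2) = (c - 5)*(c - 4)*(c - 1)*(c + 2)*(c - 1)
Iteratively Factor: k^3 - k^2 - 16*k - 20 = (k + 2)*(k^2 - 3*k - 10) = (k + 2)^2*(k - 5)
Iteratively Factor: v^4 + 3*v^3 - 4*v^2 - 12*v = (v + 2)*(v^3 + v^2 - 6*v) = (v - 2)*(v + 2)*(v^2 + 3*v) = (v - 2)*(v + 2)*(v + 3)*(v)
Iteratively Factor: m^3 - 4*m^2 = (m)*(m^2 - 4*m) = m^2*(m - 4)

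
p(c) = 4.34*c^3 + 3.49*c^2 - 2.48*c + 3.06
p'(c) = 13.02*c^2 + 6.98*c - 2.48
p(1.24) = 13.63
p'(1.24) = 26.19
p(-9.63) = -3525.27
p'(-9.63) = 1137.74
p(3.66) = 253.51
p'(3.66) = 197.48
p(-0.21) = 3.69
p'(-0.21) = -3.37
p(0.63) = 3.97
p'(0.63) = 7.09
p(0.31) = 2.76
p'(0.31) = 0.94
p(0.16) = 2.77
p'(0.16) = -1.03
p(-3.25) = -101.00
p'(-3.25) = 112.36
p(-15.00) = -13821.99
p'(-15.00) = 2822.32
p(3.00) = 144.21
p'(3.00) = 135.64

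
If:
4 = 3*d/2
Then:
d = 8/3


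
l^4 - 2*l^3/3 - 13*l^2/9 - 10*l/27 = l*(l - 5/3)*(l + 1/3)*(l + 2/3)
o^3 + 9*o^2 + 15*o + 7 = (o + 1)^2*(o + 7)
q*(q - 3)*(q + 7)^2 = q^4 + 11*q^3 + 7*q^2 - 147*q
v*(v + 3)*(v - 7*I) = v^3 + 3*v^2 - 7*I*v^2 - 21*I*v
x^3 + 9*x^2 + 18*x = x*(x + 3)*(x + 6)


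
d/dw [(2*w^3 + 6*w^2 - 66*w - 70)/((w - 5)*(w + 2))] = 2*(w^2 + 4*w + 9)/(w^2 + 4*w + 4)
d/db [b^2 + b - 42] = 2*b + 1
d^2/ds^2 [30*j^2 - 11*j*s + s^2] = 2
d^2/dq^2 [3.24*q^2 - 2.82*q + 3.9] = 6.48000000000000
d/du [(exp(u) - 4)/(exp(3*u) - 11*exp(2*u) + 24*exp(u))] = (-2*exp(3*u) + 23*exp(2*u) - 88*exp(u) + 96)*exp(-u)/(exp(4*u) - 22*exp(3*u) + 169*exp(2*u) - 528*exp(u) + 576)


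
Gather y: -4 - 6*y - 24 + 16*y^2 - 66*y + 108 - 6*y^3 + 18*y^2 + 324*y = -6*y^3 + 34*y^2 + 252*y + 80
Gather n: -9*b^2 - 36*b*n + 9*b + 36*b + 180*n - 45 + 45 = -9*b^2 + 45*b + n*(180 - 36*b)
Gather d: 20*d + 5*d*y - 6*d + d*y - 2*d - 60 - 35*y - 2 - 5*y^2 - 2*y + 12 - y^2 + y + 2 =d*(6*y + 12) - 6*y^2 - 36*y - 48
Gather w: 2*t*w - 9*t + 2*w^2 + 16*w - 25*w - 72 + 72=-9*t + 2*w^2 + w*(2*t - 9)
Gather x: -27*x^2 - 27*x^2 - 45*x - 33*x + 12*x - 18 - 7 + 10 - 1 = -54*x^2 - 66*x - 16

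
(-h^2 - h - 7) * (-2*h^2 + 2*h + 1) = 2*h^4 + 11*h^2 - 15*h - 7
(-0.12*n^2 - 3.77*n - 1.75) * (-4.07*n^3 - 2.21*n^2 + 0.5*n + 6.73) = 0.4884*n^5 + 15.6091*n^4 + 15.3942*n^3 + 1.1749*n^2 - 26.2471*n - 11.7775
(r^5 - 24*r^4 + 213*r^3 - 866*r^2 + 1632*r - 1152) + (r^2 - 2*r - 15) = r^5 - 24*r^4 + 213*r^3 - 865*r^2 + 1630*r - 1167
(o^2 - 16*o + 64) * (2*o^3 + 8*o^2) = 2*o^5 - 24*o^4 + 512*o^2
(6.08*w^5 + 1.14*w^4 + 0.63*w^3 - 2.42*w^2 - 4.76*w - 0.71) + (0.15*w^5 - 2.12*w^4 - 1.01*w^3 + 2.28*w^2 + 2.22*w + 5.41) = 6.23*w^5 - 0.98*w^4 - 0.38*w^3 - 0.14*w^2 - 2.54*w + 4.7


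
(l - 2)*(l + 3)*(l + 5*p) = l^3 + 5*l^2*p + l^2 + 5*l*p - 6*l - 30*p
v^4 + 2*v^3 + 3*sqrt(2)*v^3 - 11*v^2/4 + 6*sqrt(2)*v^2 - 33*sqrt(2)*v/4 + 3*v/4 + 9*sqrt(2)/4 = (v - 1/2)^2*(v + 3)*(v + 3*sqrt(2))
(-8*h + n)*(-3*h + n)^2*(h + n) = -72*h^4 - 15*h^3*n + 43*h^2*n^2 - 13*h*n^3 + n^4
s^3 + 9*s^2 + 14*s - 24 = (s - 1)*(s + 4)*(s + 6)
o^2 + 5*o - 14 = (o - 2)*(o + 7)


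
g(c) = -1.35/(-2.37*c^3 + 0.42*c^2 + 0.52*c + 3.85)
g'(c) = -1.35*(7.11*c^2 - 0.84*c - 0.52)/(-2.37*c^3 + 0.42*c^2 + 0.52*c + 3.85)^2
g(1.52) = 0.50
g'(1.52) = -2.68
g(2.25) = 0.07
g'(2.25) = -0.12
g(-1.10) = -0.19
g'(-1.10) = -0.25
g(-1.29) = -0.15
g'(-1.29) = -0.21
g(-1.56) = -0.10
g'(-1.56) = -0.14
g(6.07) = 0.00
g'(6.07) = -0.00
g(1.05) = -0.64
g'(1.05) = -1.94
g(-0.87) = -0.26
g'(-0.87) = -0.27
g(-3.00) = -0.02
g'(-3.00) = -0.02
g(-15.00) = -0.00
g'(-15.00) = -0.00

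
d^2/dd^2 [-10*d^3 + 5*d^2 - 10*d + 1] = 10 - 60*d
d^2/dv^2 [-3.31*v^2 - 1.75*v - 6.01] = -6.62000000000000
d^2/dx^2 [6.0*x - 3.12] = 0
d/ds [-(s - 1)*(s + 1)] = -2*s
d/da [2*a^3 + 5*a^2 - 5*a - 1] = 6*a^2 + 10*a - 5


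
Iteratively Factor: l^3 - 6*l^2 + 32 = (l + 2)*(l^2 - 8*l + 16) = (l - 4)*(l + 2)*(l - 4)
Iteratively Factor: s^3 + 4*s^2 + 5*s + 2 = (s + 1)*(s^2 + 3*s + 2) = (s + 1)^2*(s + 2)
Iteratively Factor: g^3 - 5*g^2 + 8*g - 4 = (g - 1)*(g^2 - 4*g + 4) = (g - 2)*(g - 1)*(g - 2)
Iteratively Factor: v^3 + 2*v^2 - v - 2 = (v + 2)*(v^2 - 1) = (v - 1)*(v + 2)*(v + 1)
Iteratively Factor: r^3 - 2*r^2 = (r)*(r^2 - 2*r) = r*(r - 2)*(r)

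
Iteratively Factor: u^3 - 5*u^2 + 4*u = (u - 4)*(u^2 - u) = (u - 4)*(u - 1)*(u)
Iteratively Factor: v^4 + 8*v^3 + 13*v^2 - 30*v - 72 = (v + 4)*(v^3 + 4*v^2 - 3*v - 18) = (v - 2)*(v + 4)*(v^2 + 6*v + 9) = (v - 2)*(v + 3)*(v + 4)*(v + 3)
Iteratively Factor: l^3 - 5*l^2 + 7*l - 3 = (l - 3)*(l^2 - 2*l + 1) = (l - 3)*(l - 1)*(l - 1)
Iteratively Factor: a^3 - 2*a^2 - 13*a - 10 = (a + 2)*(a^2 - 4*a - 5) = (a - 5)*(a + 2)*(a + 1)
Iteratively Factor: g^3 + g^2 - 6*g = (g + 3)*(g^2 - 2*g) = (g - 2)*(g + 3)*(g)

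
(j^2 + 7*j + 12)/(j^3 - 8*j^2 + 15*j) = (j^2 + 7*j + 12)/(j*(j^2 - 8*j + 15))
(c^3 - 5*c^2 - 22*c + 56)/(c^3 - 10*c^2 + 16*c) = (c^2 - 3*c - 28)/(c*(c - 8))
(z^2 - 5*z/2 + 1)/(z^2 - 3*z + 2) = (z - 1/2)/(z - 1)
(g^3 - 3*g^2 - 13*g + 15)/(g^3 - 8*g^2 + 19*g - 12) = (g^2 - 2*g - 15)/(g^2 - 7*g + 12)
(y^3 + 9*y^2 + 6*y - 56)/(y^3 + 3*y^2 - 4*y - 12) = (y^2 + 11*y + 28)/(y^2 + 5*y + 6)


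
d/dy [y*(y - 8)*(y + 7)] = 3*y^2 - 2*y - 56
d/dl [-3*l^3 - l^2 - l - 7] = -9*l^2 - 2*l - 1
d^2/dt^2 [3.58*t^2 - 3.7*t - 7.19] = 7.16000000000000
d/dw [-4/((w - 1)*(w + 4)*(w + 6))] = 4*(3*w^2 + 18*w + 14)/(w^6 + 18*w^5 + 109*w^4 + 204*w^3 - 236*w^2 - 672*w + 576)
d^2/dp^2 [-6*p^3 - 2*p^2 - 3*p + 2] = -36*p - 4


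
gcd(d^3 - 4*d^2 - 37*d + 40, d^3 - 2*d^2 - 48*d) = d - 8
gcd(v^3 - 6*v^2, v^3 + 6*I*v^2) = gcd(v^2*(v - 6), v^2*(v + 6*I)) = v^2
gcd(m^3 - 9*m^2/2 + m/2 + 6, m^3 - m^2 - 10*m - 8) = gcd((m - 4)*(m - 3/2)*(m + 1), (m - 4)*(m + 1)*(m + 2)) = m^2 - 3*m - 4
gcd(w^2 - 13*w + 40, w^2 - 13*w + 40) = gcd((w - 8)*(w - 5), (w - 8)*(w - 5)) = w^2 - 13*w + 40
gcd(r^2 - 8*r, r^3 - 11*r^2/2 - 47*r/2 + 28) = r - 8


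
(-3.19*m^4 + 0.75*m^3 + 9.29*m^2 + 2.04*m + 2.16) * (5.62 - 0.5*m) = 1.595*m^5 - 18.3028*m^4 - 0.43*m^3 + 51.1898*m^2 + 10.3848*m + 12.1392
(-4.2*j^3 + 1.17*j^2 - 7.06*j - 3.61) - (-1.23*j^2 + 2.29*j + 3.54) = -4.2*j^3 + 2.4*j^2 - 9.35*j - 7.15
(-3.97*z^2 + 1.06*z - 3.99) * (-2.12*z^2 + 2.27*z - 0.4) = 8.4164*z^4 - 11.2591*z^3 + 12.453*z^2 - 9.4813*z + 1.596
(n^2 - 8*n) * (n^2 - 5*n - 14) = n^4 - 13*n^3 + 26*n^2 + 112*n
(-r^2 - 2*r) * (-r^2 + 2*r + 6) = r^4 - 10*r^2 - 12*r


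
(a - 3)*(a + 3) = a^2 - 9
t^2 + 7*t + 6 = (t + 1)*(t + 6)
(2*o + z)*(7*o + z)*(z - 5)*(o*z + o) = 14*o^3*z^2 - 56*o^3*z - 70*o^3 + 9*o^2*z^3 - 36*o^2*z^2 - 45*o^2*z + o*z^4 - 4*o*z^3 - 5*o*z^2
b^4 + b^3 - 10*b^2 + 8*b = b*(b - 2)*(b - 1)*(b + 4)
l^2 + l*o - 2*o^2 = (l - o)*(l + 2*o)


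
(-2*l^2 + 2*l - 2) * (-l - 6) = 2*l^3 + 10*l^2 - 10*l + 12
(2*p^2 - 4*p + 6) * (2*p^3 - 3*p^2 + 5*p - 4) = 4*p^5 - 14*p^4 + 34*p^3 - 46*p^2 + 46*p - 24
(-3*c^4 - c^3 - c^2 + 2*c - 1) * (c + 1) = -3*c^5 - 4*c^4 - 2*c^3 + c^2 + c - 1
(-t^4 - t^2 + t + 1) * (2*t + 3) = -2*t^5 - 3*t^4 - 2*t^3 - t^2 + 5*t + 3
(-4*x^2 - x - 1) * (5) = -20*x^2 - 5*x - 5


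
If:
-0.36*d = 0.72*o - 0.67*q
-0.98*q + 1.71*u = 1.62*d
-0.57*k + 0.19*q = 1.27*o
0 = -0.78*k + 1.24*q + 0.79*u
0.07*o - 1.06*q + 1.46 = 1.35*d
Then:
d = 1.03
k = 1.07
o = -0.47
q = 0.04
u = 0.99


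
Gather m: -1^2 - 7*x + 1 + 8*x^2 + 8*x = 8*x^2 + x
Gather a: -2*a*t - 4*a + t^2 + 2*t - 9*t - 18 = a*(-2*t - 4) + t^2 - 7*t - 18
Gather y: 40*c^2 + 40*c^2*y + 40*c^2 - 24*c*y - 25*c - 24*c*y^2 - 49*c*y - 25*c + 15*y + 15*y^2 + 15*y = 80*c^2 - 50*c + y^2*(15 - 24*c) + y*(40*c^2 - 73*c + 30)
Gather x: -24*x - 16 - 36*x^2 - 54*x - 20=-36*x^2 - 78*x - 36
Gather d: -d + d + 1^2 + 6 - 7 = 0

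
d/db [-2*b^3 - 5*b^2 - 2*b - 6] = -6*b^2 - 10*b - 2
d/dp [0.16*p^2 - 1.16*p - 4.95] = 0.32*p - 1.16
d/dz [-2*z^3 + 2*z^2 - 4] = 2*z*(2 - 3*z)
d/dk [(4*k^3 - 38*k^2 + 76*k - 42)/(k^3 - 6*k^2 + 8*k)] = 2*(7*k^4 - 44*k^3 + 139*k^2 - 252*k + 168)/(k^2*(k^4 - 12*k^3 + 52*k^2 - 96*k + 64))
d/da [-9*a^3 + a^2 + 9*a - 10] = -27*a^2 + 2*a + 9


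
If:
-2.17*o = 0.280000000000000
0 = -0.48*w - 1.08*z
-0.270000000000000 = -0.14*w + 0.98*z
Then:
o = -0.13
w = 0.47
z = -0.21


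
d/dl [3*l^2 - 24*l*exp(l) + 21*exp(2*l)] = -24*l*exp(l) + 6*l + 42*exp(2*l) - 24*exp(l)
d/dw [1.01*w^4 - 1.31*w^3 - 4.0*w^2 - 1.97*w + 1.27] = 4.04*w^3 - 3.93*w^2 - 8.0*w - 1.97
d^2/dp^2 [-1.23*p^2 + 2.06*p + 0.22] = -2.46000000000000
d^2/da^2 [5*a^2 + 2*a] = 10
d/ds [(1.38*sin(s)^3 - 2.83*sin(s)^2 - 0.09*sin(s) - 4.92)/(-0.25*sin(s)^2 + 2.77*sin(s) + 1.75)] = (-0.345*sin(s)^4 + 7.6452*sin(s)^3 - 0.6166*sin(s)^2 - 12.365*sin(s) + 13.4709)*cos(s)/(0.0625*sin(s)^4 - 1.385*sin(s)^3 + 6.7979*sin(s)^2 + 9.695*sin(s) + 3.0625)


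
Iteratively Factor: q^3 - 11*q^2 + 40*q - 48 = (q - 3)*(q^2 - 8*q + 16) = (q - 4)*(q - 3)*(q - 4)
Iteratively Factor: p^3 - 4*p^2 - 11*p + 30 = (p - 2)*(p^2 - 2*p - 15) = (p - 5)*(p - 2)*(p + 3)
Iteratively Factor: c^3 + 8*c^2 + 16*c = (c + 4)*(c^2 + 4*c) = (c + 4)^2*(c)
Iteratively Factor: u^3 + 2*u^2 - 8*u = (u + 4)*(u^2 - 2*u) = u*(u + 4)*(u - 2)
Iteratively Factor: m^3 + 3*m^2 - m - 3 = (m + 1)*(m^2 + 2*m - 3) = (m + 1)*(m + 3)*(m - 1)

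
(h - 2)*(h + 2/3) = h^2 - 4*h/3 - 4/3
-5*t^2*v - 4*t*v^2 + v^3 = v*(-5*t + v)*(t + v)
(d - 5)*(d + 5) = d^2 - 25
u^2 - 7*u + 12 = (u - 4)*(u - 3)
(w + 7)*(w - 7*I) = w^2 + 7*w - 7*I*w - 49*I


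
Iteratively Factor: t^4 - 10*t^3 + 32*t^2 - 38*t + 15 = (t - 3)*(t^3 - 7*t^2 + 11*t - 5) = (t - 3)*(t - 1)*(t^2 - 6*t + 5) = (t - 3)*(t - 1)^2*(t - 5)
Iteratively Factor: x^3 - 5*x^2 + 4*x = (x)*(x^2 - 5*x + 4) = x*(x - 1)*(x - 4)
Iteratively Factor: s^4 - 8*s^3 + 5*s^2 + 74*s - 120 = (s - 4)*(s^3 - 4*s^2 - 11*s + 30) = (s - 4)*(s - 2)*(s^2 - 2*s - 15) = (s - 5)*(s - 4)*(s - 2)*(s + 3)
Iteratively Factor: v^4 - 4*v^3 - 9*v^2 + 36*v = (v - 4)*(v^3 - 9*v) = (v - 4)*(v + 3)*(v^2 - 3*v) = (v - 4)*(v - 3)*(v + 3)*(v)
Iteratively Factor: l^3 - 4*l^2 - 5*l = (l)*(l^2 - 4*l - 5) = l*(l + 1)*(l - 5)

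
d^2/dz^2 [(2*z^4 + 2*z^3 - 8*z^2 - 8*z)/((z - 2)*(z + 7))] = 4*(z^3 + 21*z^2 + 147*z + 133)/(z^3 + 21*z^2 + 147*z + 343)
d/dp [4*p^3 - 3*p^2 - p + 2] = 12*p^2 - 6*p - 1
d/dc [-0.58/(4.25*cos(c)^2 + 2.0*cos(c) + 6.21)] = -(4.93*cos(c) + 1.16)*sin(c)/(4.25*cos(c)^2 + 2.0*cos(c) + 6.21)^2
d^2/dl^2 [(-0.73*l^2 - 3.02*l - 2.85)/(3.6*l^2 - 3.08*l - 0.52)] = (-94.46688*l^3 - 229.81536*l^2 + 155.68416*l - 55.464)/(46.656*l^6 - 119.7504*l^5 + 82.23552*l^4 + 5.376448*l^3 - 11.878464*l^2 - 2.498496*l - 0.140608)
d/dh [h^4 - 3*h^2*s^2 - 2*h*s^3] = 4*h^3 - 6*h*s^2 - 2*s^3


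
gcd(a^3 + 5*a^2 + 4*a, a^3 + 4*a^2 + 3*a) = a^2 + a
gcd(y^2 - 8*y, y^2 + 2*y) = y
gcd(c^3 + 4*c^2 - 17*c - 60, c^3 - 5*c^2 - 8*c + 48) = c^2 - c - 12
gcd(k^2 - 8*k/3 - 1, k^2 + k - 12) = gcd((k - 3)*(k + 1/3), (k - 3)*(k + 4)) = k - 3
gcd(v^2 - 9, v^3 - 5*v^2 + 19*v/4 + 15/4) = v - 3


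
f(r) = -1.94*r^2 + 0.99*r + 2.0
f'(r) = 0.99 - 3.88*r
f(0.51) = 2.00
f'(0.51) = -0.99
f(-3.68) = -27.92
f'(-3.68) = 15.27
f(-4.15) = -35.52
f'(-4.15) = 17.09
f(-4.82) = -47.84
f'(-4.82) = 19.69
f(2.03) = -3.98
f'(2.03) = -6.89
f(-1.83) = -6.31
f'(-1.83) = 8.09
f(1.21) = 0.36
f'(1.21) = -3.70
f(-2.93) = -17.56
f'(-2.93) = 12.36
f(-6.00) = -73.78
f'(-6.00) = 24.27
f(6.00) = -61.90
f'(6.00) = -22.29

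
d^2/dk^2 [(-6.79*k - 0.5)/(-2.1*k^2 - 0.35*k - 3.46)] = ((4.2*k + 0.35)*(6.79*k + 0.5)*(8.4*k + 0.7) - (85.554*k + 6.853)*(2.1*k^2 + 0.35*k + 3.46))/(2.1*k^2 + 0.35*k + 3.46)^3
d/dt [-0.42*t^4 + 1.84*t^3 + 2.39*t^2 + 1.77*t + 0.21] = -1.68*t^3 + 5.52*t^2 + 4.78*t + 1.77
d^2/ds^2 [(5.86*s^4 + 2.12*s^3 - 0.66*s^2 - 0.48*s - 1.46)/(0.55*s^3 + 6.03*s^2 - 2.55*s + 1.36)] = (7.105427357601e-15*s^8 + 5.6843418860808e-14*s^7 + 428.125787999999*s^6 - 549.96882*s^5 + 477.533688*s^4 - 459.472236*s^3 - 183.501024*s^2 + 188.395836*s - 0.811715999999997)/(0.166375*s^9 + 5.472225*s^8 + 57.68136*s^7 + 169.747977*s^6 - 240.36912*s^5 + 254.538297*s^4 - 139.001775*s^3 + 59.989464*s^2 - 14.14944*s + 2.515456)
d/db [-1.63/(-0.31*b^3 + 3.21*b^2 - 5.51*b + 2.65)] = (-1.5159*b^2 + 10.4646*b - 8.9813)/(0.31*b^3 - 3.21*b^2 + 5.51*b - 2.65)^2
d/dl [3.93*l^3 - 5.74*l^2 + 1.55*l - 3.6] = 11.79*l^2 - 11.48*l + 1.55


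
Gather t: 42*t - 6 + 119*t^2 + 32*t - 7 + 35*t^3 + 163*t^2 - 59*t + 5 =35*t^3 + 282*t^2 + 15*t - 8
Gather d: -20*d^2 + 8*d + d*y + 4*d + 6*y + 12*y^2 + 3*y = -20*d^2 + d*(y + 12) + 12*y^2 + 9*y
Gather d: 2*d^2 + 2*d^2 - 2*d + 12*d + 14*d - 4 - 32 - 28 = 4*d^2 + 24*d - 64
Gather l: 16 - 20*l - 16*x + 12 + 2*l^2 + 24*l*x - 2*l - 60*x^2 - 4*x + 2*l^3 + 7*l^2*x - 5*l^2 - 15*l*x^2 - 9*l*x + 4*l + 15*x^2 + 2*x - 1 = 2*l^3 + l^2*(7*x - 3) + l*(-15*x^2 + 15*x - 18) - 45*x^2 - 18*x + 27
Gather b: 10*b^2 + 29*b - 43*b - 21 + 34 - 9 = 10*b^2 - 14*b + 4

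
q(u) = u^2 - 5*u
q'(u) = 2*u - 5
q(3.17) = -5.80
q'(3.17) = 1.34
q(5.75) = 4.31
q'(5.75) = 6.50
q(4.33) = -2.90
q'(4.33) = 3.66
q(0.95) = -3.85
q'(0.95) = -3.10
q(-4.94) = 49.10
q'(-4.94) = -14.88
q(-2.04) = 14.36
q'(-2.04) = -9.08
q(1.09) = -4.26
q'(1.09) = -2.82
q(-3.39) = 28.44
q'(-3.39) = -11.78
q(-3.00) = 24.00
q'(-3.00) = -11.00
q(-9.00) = 126.00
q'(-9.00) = -23.00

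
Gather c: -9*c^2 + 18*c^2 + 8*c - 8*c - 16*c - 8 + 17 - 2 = 9*c^2 - 16*c + 7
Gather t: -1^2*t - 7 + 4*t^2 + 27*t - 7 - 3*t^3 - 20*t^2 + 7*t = -3*t^3 - 16*t^2 + 33*t - 14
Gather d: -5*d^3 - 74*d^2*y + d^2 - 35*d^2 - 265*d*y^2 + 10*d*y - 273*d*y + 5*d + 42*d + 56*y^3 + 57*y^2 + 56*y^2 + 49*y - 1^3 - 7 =-5*d^3 + d^2*(-74*y - 34) + d*(-265*y^2 - 263*y + 47) + 56*y^3 + 113*y^2 + 49*y - 8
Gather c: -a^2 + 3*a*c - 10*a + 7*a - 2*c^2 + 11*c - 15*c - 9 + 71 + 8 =-a^2 - 3*a - 2*c^2 + c*(3*a - 4) + 70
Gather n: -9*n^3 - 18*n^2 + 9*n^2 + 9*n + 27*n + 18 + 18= -9*n^3 - 9*n^2 + 36*n + 36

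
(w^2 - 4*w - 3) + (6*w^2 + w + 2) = 7*w^2 - 3*w - 1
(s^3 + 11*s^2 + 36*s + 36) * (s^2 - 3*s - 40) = s^5 + 8*s^4 - 37*s^3 - 512*s^2 - 1548*s - 1440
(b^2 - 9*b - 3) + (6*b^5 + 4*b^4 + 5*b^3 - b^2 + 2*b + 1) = 6*b^5 + 4*b^4 + 5*b^3 - 7*b - 2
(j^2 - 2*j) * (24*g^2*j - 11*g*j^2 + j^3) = 24*g^2*j^3 - 48*g^2*j^2 - 11*g*j^4 + 22*g*j^3 + j^5 - 2*j^4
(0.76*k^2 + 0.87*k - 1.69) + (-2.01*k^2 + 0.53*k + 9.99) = -1.25*k^2 + 1.4*k + 8.3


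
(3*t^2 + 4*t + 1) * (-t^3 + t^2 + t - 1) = -3*t^5 - t^4 + 6*t^3 + 2*t^2 - 3*t - 1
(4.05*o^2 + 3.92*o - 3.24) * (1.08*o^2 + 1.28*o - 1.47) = 4.374*o^4 + 9.4176*o^3 - 4.4351*o^2 - 9.9096*o + 4.7628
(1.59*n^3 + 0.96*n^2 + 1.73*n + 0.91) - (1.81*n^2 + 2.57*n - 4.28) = 1.59*n^3 - 0.85*n^2 - 0.84*n + 5.19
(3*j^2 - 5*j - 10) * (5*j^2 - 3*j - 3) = 15*j^4 - 34*j^3 - 44*j^2 + 45*j + 30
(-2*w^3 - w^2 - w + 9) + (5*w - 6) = -2*w^3 - w^2 + 4*w + 3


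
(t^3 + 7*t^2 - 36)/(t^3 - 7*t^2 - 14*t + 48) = (t + 6)/(t - 8)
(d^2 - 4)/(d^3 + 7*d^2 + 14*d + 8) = (d - 2)/(d^2 + 5*d + 4)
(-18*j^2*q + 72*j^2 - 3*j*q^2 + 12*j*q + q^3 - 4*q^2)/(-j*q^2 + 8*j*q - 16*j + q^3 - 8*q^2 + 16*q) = (-18*j^2 - 3*j*q + q^2)/(-j*q + 4*j + q^2 - 4*q)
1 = 1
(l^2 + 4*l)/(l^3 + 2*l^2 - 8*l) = 1/(l - 2)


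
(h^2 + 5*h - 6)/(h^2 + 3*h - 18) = (h - 1)/(h - 3)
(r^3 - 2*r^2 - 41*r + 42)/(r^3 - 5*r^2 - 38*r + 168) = (r - 1)/(r - 4)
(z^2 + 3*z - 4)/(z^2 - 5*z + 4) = (z + 4)/(z - 4)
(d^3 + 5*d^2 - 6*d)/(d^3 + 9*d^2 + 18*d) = (d - 1)/(d + 3)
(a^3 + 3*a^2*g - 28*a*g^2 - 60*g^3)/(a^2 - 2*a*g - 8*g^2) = (a^2 + a*g - 30*g^2)/(a - 4*g)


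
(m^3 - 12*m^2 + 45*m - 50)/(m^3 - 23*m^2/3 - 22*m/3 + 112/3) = 3*(m^2 - 10*m + 25)/(3*m^2 - 17*m - 56)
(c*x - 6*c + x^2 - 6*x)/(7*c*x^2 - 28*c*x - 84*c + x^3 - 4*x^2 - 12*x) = (c + x)/(7*c*x + 14*c + x^2 + 2*x)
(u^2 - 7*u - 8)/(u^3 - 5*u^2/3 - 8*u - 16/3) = 3*(u - 8)/(3*u^2 - 8*u - 16)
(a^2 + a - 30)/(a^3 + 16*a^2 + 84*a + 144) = (a - 5)/(a^2 + 10*a + 24)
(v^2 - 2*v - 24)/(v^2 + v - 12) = (v - 6)/(v - 3)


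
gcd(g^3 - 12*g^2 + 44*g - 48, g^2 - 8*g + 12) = g^2 - 8*g + 12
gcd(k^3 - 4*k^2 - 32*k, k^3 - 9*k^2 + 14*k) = k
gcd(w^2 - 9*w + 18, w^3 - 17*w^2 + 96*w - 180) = w - 6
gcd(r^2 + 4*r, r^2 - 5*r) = r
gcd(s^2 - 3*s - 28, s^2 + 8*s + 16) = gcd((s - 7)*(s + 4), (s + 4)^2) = s + 4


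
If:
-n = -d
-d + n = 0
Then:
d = n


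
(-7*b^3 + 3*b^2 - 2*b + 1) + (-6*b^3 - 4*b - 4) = -13*b^3 + 3*b^2 - 6*b - 3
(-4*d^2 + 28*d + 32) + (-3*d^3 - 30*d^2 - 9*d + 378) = -3*d^3 - 34*d^2 + 19*d + 410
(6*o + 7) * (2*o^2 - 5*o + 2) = 12*o^3 - 16*o^2 - 23*o + 14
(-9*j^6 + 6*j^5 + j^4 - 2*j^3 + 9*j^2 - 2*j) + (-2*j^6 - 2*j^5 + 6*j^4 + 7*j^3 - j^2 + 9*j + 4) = -11*j^6 + 4*j^5 + 7*j^4 + 5*j^3 + 8*j^2 + 7*j + 4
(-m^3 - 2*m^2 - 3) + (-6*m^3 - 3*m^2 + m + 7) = -7*m^3 - 5*m^2 + m + 4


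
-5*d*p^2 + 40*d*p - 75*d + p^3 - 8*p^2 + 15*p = (-5*d + p)*(p - 5)*(p - 3)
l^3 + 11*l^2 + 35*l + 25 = (l + 1)*(l + 5)^2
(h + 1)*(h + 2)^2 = h^3 + 5*h^2 + 8*h + 4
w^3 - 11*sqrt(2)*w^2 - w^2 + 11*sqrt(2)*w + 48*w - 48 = (w - 1)*(w - 8*sqrt(2))*(w - 3*sqrt(2))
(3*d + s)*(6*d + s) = 18*d^2 + 9*d*s + s^2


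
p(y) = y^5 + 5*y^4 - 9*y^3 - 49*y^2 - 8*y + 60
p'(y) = 5*y^4 + 20*y^3 - 27*y^2 - 98*y - 8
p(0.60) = 36.34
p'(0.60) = -71.55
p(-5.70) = -558.59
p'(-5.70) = 1247.51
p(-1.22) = 21.54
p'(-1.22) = 46.13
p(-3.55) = 103.82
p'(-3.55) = -101.03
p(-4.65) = 106.24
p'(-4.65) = 190.66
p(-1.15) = 24.82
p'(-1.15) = 47.32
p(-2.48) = 11.07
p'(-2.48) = -46.94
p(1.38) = -44.87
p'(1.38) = -123.96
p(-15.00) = -486720.00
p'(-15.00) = 181012.00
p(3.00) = 0.00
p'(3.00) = 400.00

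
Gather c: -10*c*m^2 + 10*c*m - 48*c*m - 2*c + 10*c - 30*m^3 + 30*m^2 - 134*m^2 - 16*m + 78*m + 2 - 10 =c*(-10*m^2 - 38*m + 8) - 30*m^3 - 104*m^2 + 62*m - 8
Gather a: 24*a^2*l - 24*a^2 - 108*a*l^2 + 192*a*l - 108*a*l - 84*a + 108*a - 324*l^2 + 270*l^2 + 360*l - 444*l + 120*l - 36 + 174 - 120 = a^2*(24*l - 24) + a*(-108*l^2 + 84*l + 24) - 54*l^2 + 36*l + 18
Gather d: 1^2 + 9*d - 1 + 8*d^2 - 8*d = 8*d^2 + d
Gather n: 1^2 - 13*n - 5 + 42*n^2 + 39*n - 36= 42*n^2 + 26*n - 40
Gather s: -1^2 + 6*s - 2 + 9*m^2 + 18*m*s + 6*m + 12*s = 9*m^2 + 6*m + s*(18*m + 18) - 3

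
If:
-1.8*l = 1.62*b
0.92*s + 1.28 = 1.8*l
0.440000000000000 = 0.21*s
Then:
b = -1.98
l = 1.78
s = 2.10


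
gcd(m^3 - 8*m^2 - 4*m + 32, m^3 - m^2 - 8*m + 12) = m - 2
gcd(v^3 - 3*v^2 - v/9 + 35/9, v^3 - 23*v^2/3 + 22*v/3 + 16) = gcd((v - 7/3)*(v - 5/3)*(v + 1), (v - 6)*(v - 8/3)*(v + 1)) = v + 1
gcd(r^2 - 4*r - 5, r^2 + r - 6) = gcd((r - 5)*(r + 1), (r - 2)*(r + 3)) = 1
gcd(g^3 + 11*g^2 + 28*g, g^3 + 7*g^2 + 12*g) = g^2 + 4*g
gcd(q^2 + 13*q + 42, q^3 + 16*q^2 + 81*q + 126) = q^2 + 13*q + 42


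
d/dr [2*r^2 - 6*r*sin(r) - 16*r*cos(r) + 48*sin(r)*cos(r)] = 16*r*sin(r) - 6*r*cos(r) + 4*r - 6*sin(r) - 16*cos(r) + 48*cos(2*r)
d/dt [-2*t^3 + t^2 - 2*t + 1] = -6*t^2 + 2*t - 2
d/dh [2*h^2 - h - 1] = 4*h - 1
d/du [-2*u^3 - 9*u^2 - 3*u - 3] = -6*u^2 - 18*u - 3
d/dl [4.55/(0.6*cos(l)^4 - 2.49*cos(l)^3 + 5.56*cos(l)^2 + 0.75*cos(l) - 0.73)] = (10.92*cos(l)^3 - 33.9885*cos(l)^2 + 50.596*cos(l) + 3.4125)*sin(l)/(0.6*cos(l)^4 - 2.49*cos(l)^3 + 5.56*cos(l)^2 + 0.75*cos(l) - 0.73)^2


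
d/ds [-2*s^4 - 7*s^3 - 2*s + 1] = -8*s^3 - 21*s^2 - 2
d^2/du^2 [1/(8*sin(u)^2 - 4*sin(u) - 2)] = (32*sin(u)^4 - 12*sin(u)^3 - 38*sin(u)^2 + 23*sin(u) - 8)/(-4*sin(u)^2 + 2*sin(u) + 1)^3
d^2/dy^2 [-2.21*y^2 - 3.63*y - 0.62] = -4.42000000000000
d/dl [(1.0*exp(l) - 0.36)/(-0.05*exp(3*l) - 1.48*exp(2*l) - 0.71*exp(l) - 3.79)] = (0.1*exp(3*l) + 1.426*exp(2*l) - 1.0656*exp(l) - 4.0456)*exp(l)/(0.0025*exp(6*l) + 0.148*exp(5*l) + 2.2614*exp(4*l) + 2.4806*exp(3*l) + 11.7225*exp(2*l) + 5.3818*exp(l) + 14.3641)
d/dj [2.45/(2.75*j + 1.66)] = -6.7375/(2.75*j + 1.66)^2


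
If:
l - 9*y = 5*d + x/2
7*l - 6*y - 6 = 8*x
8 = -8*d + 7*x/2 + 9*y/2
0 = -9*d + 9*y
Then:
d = 228/1225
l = 4706/1225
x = 3028/1225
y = 228/1225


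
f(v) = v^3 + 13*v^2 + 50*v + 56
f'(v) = 3*v^2 + 26*v + 50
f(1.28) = 143.40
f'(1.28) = 88.20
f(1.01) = 120.79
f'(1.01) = 79.32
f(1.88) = 202.59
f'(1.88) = 109.48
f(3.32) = 401.89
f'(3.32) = 169.39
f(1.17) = 133.90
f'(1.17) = 84.53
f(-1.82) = 2.03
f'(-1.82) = 12.62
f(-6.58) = 4.96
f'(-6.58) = 8.81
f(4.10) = 548.45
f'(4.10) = 207.03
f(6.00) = 1040.00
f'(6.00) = 314.00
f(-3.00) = -4.00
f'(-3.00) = -1.00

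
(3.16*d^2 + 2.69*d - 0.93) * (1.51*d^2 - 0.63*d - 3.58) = 4.7716*d^4 + 2.0711*d^3 - 14.4118*d^2 - 9.0443*d + 3.3294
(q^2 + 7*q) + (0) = q^2 + 7*q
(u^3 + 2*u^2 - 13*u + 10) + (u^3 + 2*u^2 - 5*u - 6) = 2*u^3 + 4*u^2 - 18*u + 4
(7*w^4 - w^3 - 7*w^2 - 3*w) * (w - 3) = 7*w^5 - 22*w^4 - 4*w^3 + 18*w^2 + 9*w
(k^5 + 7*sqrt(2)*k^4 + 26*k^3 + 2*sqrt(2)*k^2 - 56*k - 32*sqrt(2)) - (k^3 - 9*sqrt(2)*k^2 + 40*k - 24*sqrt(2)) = k^5 + 7*sqrt(2)*k^4 + 25*k^3 + 11*sqrt(2)*k^2 - 96*k - 8*sqrt(2)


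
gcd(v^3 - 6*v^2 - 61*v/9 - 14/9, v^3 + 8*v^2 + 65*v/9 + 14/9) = v^2 + v + 2/9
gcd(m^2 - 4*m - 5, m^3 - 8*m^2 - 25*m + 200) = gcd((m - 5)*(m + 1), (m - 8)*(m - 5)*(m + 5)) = m - 5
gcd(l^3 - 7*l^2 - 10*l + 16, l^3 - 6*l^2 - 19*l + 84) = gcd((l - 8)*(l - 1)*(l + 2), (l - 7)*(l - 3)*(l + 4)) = 1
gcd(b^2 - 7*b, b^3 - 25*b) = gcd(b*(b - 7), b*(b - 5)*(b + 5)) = b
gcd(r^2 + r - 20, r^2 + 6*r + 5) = r + 5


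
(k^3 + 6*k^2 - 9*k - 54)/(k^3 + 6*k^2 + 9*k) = (k^2 + 3*k - 18)/(k*(k + 3))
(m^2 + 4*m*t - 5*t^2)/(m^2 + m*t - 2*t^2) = (m + 5*t)/(m + 2*t)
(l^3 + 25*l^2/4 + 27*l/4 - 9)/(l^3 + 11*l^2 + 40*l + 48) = (l - 3/4)/(l + 4)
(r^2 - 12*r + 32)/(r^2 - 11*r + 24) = (r - 4)/(r - 3)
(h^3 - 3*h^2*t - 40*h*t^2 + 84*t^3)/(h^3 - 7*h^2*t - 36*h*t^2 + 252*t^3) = (-h + 2*t)/(-h + 6*t)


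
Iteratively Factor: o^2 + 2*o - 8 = (o - 2)*(o + 4)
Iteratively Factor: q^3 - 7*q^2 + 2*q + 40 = (q - 4)*(q^2 - 3*q - 10) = (q - 4)*(q + 2)*(q - 5)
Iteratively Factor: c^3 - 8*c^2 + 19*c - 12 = (c - 4)*(c^2 - 4*c + 3) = (c - 4)*(c - 3)*(c - 1)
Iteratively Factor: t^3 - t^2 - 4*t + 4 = (t - 1)*(t^2 - 4) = (t - 1)*(t + 2)*(t - 2)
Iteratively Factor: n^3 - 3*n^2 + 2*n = (n - 2)*(n^2 - n) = (n - 2)*(n - 1)*(n)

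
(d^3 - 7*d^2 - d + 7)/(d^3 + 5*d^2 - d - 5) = (d - 7)/(d + 5)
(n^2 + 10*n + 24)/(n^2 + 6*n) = (n + 4)/n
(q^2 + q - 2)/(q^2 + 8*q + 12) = (q - 1)/(q + 6)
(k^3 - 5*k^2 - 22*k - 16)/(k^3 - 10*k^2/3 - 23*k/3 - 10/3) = 3*(k^2 - 6*k - 16)/(3*k^2 - 13*k - 10)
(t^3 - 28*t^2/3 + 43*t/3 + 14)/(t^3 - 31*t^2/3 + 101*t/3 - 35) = (3*t^2 - 19*t - 14)/(3*t^2 - 22*t + 35)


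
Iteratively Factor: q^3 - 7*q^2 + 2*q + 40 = (q + 2)*(q^2 - 9*q + 20) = (q - 5)*(q + 2)*(q - 4)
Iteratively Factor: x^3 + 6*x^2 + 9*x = (x + 3)*(x^2 + 3*x) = x*(x + 3)*(x + 3)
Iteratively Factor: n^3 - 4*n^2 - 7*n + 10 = (n - 5)*(n^2 + n - 2) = (n - 5)*(n - 1)*(n + 2)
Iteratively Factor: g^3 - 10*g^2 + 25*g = (g - 5)*(g^2 - 5*g) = g*(g - 5)*(g - 5)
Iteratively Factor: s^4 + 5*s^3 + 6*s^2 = (s + 2)*(s^3 + 3*s^2) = s*(s + 2)*(s^2 + 3*s) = s*(s + 2)*(s + 3)*(s)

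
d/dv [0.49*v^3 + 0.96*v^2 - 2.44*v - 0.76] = 1.47*v^2 + 1.92*v - 2.44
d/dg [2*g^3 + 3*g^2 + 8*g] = 6*g^2 + 6*g + 8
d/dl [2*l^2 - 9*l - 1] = 4*l - 9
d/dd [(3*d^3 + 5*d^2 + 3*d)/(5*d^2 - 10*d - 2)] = (15*d^4 - 60*d^3 - 83*d^2 - 20*d - 6)/(25*d^4 - 100*d^3 + 80*d^2 + 40*d + 4)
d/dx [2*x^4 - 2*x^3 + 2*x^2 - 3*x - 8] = 8*x^3 - 6*x^2 + 4*x - 3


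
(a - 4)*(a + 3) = a^2 - a - 12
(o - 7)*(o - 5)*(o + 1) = o^3 - 11*o^2 + 23*o + 35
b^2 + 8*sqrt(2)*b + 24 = (b + 2*sqrt(2))*(b + 6*sqrt(2))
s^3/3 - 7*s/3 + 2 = (s/3 + 1)*(s - 2)*(s - 1)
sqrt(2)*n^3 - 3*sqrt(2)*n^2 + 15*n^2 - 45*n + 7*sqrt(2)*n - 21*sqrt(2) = (n - 3)*(n + 7*sqrt(2))*(sqrt(2)*n + 1)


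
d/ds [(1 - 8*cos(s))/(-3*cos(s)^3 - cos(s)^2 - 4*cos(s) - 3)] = 16*(48*cos(s)^3 - cos(s)^2 - 2*cos(s) - 28)*sin(s)/(25*cos(s) + 2*cos(2*s) + 3*cos(3*s) + 14)^2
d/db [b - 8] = 1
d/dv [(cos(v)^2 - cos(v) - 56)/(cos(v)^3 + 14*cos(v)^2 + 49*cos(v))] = (sin(v) - 56*sin(v)/cos(v)^2 - 16*tan(v))/(cos(v) + 7)^2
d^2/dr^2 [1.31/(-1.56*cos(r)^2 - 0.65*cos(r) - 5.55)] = (12.752064*(1 - cos(r)^2)^2 + 3.98502*cos(r)^3 - 38.438413*cos(r)^2 - 12.695865*cos(r) + 8.82494599999999)/(1.56*cos(r)^2 + 0.65*cos(r) + 5.55)^3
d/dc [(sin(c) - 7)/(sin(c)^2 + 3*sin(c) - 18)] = (14*sin(c) + cos(c)^2 + 2)*cos(c)/(sin(c)^2 + 3*sin(c) - 18)^2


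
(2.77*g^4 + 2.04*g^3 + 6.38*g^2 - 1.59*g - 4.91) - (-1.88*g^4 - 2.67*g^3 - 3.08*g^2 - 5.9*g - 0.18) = 4.65*g^4 + 4.71*g^3 + 9.46*g^2 + 4.31*g - 4.73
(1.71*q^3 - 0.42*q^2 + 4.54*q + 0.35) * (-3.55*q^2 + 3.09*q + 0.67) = -6.0705*q^5 + 6.7749*q^4 - 16.2691*q^3 + 12.5047*q^2 + 4.1233*q + 0.2345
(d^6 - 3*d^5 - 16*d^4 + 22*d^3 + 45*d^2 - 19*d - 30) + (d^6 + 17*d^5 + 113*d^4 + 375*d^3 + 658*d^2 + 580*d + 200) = 2*d^6 + 14*d^5 + 97*d^4 + 397*d^3 + 703*d^2 + 561*d + 170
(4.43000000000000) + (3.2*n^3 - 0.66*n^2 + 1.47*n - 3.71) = 3.2*n^3 - 0.66*n^2 + 1.47*n + 0.72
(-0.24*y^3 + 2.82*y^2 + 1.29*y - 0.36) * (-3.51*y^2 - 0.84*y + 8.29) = 0.8424*y^5 - 9.6966*y^4 - 8.8863*y^3 + 23.5578*y^2 + 10.9965*y - 2.9844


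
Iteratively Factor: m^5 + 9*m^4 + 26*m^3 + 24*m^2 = (m + 4)*(m^4 + 5*m^3 + 6*m^2) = m*(m + 4)*(m^3 + 5*m^2 + 6*m) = m*(m + 2)*(m + 4)*(m^2 + 3*m) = m*(m + 2)*(m + 3)*(m + 4)*(m)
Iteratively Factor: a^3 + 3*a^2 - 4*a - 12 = (a + 2)*(a^2 + a - 6) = (a + 2)*(a + 3)*(a - 2)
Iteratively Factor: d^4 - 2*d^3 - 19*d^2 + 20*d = (d + 4)*(d^3 - 6*d^2 + 5*d) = d*(d + 4)*(d^2 - 6*d + 5) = d*(d - 5)*(d + 4)*(d - 1)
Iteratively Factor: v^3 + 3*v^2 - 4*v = (v + 4)*(v^2 - v) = v*(v + 4)*(v - 1)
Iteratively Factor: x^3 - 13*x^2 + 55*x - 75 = (x - 5)*(x^2 - 8*x + 15) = (x - 5)^2*(x - 3)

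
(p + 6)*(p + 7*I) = p^2 + 6*p + 7*I*p + 42*I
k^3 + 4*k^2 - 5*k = k*(k - 1)*(k + 5)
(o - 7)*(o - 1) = o^2 - 8*o + 7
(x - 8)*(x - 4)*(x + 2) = x^3 - 10*x^2 + 8*x + 64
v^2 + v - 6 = (v - 2)*(v + 3)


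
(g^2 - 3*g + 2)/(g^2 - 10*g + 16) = (g - 1)/(g - 8)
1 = 1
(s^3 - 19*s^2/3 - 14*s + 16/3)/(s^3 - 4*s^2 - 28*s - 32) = (s - 1/3)/(s + 2)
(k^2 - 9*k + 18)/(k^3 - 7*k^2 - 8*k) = (-k^2 + 9*k - 18)/(k*(-k^2 + 7*k + 8))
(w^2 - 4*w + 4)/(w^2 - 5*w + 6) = (w - 2)/(w - 3)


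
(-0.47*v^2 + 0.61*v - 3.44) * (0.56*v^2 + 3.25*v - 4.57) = -0.2632*v^4 - 1.1859*v^3 + 2.204*v^2 - 13.9677*v + 15.7208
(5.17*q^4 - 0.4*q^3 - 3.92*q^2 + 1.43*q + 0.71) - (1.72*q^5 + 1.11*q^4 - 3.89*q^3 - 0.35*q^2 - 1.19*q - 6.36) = -1.72*q^5 + 4.06*q^4 + 3.49*q^3 - 3.57*q^2 + 2.62*q + 7.07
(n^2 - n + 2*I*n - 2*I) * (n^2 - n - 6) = n^4 - 2*n^3 + 2*I*n^3 - 5*n^2 - 4*I*n^2 + 6*n - 10*I*n + 12*I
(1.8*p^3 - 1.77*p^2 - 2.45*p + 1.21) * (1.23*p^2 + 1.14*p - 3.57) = 2.214*p^5 - 0.1251*p^4 - 11.4573*p^3 + 5.0142*p^2 + 10.1259*p - 4.3197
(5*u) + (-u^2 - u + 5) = -u^2 + 4*u + 5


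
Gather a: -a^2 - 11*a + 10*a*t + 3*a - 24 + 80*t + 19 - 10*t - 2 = -a^2 + a*(10*t - 8) + 70*t - 7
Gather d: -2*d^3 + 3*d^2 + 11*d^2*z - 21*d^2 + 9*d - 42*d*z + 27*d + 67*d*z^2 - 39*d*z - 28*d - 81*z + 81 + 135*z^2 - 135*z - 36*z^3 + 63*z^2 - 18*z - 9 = -2*d^3 + d^2*(11*z - 18) + d*(67*z^2 - 81*z + 8) - 36*z^3 + 198*z^2 - 234*z + 72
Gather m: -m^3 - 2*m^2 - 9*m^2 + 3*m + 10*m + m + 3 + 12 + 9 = -m^3 - 11*m^2 + 14*m + 24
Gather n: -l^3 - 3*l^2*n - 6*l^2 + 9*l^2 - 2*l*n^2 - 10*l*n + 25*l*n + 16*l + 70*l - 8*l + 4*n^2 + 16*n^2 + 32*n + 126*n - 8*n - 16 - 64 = -l^3 + 3*l^2 + 78*l + n^2*(20 - 2*l) + n*(-3*l^2 + 15*l + 150) - 80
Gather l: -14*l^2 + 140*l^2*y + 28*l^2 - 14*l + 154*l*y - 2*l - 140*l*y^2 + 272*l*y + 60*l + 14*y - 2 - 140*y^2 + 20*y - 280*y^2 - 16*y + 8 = l^2*(140*y + 14) + l*(-140*y^2 + 426*y + 44) - 420*y^2 + 18*y + 6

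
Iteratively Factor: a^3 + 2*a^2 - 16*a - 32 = (a + 4)*(a^2 - 2*a - 8) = (a - 4)*(a + 4)*(a + 2)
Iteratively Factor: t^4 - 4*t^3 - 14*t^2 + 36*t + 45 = (t + 1)*(t^3 - 5*t^2 - 9*t + 45) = (t + 1)*(t + 3)*(t^2 - 8*t + 15) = (t - 5)*(t + 1)*(t + 3)*(t - 3)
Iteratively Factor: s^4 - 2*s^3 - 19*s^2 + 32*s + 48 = (s + 4)*(s^3 - 6*s^2 + 5*s + 12) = (s - 3)*(s + 4)*(s^2 - 3*s - 4) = (s - 4)*(s - 3)*(s + 4)*(s + 1)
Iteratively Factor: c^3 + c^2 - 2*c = (c + 2)*(c^2 - c) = c*(c + 2)*(c - 1)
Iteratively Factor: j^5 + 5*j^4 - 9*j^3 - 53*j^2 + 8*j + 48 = (j + 1)*(j^4 + 4*j^3 - 13*j^2 - 40*j + 48) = (j - 3)*(j + 1)*(j^3 + 7*j^2 + 8*j - 16) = (j - 3)*(j - 1)*(j + 1)*(j^2 + 8*j + 16) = (j - 3)*(j - 1)*(j + 1)*(j + 4)*(j + 4)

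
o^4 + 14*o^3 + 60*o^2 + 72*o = o*(o + 2)*(o + 6)^2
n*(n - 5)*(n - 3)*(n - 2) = n^4 - 10*n^3 + 31*n^2 - 30*n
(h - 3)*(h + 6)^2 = h^3 + 9*h^2 - 108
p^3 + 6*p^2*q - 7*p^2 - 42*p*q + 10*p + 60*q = (p - 5)*(p - 2)*(p + 6*q)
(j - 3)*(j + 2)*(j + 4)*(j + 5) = j^4 + 8*j^3 + 5*j^2 - 74*j - 120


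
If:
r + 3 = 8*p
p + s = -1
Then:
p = -s - 1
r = -8*s - 11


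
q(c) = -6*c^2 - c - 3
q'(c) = -12*c - 1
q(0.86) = -8.30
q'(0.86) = -11.32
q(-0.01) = -2.99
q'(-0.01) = -0.88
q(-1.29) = -11.69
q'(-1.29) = 14.48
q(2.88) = -55.65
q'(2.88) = -35.56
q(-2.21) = -30.09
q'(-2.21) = 25.52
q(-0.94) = -7.36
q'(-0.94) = 10.28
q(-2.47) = -37.14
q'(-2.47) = 28.64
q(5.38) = -182.05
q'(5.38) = -65.56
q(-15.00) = -1338.00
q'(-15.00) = 179.00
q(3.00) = -60.00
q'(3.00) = -37.00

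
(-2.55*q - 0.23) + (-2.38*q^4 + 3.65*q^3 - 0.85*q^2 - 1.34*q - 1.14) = -2.38*q^4 + 3.65*q^3 - 0.85*q^2 - 3.89*q - 1.37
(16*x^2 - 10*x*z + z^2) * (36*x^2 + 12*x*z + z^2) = 576*x^4 - 168*x^3*z - 68*x^2*z^2 + 2*x*z^3 + z^4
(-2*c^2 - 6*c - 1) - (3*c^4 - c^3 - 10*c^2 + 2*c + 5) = -3*c^4 + c^3 + 8*c^2 - 8*c - 6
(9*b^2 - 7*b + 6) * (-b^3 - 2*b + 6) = -9*b^5 + 7*b^4 - 24*b^3 + 68*b^2 - 54*b + 36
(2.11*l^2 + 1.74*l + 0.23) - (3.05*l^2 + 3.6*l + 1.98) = -0.94*l^2 - 1.86*l - 1.75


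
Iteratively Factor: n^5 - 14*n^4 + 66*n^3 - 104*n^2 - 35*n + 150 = (n - 5)*(n^4 - 9*n^3 + 21*n^2 + n - 30) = (n - 5)*(n - 2)*(n^3 - 7*n^2 + 7*n + 15) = (n - 5)*(n - 2)*(n + 1)*(n^2 - 8*n + 15) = (n - 5)^2*(n - 2)*(n + 1)*(n - 3)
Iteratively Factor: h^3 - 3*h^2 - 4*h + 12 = (h - 2)*(h^2 - h - 6) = (h - 3)*(h - 2)*(h + 2)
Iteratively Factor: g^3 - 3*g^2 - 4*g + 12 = (g - 2)*(g^2 - g - 6) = (g - 2)*(g + 2)*(g - 3)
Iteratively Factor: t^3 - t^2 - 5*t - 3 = (t + 1)*(t^2 - 2*t - 3) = (t + 1)^2*(t - 3)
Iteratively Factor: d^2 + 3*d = (d + 3)*(d)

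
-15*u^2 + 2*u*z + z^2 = (-3*u + z)*(5*u + z)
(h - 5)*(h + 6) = h^2 + h - 30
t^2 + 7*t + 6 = (t + 1)*(t + 6)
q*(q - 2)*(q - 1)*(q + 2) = q^4 - q^3 - 4*q^2 + 4*q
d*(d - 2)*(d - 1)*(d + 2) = d^4 - d^3 - 4*d^2 + 4*d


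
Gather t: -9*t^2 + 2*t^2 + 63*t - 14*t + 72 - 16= -7*t^2 + 49*t + 56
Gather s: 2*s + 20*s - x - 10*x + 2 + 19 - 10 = 22*s - 11*x + 11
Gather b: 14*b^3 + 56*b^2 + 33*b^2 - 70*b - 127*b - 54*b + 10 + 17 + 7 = 14*b^3 + 89*b^2 - 251*b + 34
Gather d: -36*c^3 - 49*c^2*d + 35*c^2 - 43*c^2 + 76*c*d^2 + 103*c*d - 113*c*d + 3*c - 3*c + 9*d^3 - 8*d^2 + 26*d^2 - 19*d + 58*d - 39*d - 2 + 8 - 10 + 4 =-36*c^3 - 8*c^2 + 9*d^3 + d^2*(76*c + 18) + d*(-49*c^2 - 10*c)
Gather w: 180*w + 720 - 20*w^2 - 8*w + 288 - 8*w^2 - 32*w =-28*w^2 + 140*w + 1008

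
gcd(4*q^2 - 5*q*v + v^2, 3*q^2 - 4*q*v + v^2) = q - v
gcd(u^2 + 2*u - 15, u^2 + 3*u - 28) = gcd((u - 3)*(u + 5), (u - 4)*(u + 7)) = 1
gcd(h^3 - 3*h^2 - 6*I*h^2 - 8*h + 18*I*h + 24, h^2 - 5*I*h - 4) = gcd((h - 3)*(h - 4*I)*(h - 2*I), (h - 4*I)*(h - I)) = h - 4*I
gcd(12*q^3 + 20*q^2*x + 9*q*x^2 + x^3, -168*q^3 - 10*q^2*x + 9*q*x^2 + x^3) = 6*q + x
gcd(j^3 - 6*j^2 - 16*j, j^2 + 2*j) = j^2 + 2*j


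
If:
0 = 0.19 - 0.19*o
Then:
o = 1.00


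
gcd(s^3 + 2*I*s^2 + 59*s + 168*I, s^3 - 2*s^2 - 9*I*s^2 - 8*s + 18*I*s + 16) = s - 8*I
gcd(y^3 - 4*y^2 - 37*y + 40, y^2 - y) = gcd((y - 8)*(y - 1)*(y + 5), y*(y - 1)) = y - 1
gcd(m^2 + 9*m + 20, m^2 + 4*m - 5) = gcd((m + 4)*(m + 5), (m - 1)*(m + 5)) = m + 5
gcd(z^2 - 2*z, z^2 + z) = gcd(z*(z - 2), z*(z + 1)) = z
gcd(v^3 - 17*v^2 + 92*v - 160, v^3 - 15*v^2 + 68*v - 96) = v^2 - 12*v + 32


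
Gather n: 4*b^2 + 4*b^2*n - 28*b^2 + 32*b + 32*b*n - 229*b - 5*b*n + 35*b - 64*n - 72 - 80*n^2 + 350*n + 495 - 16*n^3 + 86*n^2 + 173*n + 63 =-24*b^2 - 162*b - 16*n^3 + 6*n^2 + n*(4*b^2 + 27*b + 459) + 486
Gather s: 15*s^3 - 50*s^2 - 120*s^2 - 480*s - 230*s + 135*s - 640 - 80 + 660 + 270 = 15*s^3 - 170*s^2 - 575*s + 210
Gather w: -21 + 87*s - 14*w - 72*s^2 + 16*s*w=-72*s^2 + 87*s + w*(16*s - 14) - 21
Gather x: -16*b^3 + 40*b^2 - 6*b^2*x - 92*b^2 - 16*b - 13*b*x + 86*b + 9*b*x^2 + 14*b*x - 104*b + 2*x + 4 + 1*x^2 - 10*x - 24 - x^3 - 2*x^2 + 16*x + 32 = -16*b^3 - 52*b^2 - 34*b - x^3 + x^2*(9*b - 1) + x*(-6*b^2 + b + 8) + 12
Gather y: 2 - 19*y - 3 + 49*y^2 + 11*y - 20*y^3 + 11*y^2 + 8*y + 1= -20*y^3 + 60*y^2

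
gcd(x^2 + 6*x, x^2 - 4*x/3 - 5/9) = 1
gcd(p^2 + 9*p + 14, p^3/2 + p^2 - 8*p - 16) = p + 2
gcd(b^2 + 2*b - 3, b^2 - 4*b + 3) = b - 1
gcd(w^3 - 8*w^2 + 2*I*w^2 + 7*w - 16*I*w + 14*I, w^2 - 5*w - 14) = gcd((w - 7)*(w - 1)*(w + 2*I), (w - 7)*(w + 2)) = w - 7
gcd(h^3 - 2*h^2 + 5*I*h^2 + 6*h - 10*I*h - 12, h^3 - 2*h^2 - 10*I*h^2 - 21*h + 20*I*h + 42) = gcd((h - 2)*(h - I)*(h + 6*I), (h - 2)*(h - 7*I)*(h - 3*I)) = h - 2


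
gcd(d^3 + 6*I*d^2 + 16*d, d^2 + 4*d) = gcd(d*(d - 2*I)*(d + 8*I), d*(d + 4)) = d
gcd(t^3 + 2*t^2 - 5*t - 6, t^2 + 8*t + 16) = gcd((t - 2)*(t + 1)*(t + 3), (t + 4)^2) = 1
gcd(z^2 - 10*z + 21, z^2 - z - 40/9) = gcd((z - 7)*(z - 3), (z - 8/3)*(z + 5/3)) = 1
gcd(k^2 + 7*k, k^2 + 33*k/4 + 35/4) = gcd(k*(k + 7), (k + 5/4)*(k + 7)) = k + 7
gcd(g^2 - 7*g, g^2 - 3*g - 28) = g - 7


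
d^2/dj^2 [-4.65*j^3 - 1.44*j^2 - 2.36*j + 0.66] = -27.9*j - 2.88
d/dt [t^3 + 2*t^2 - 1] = t*(3*t + 4)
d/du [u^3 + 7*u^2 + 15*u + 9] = 3*u^2 + 14*u + 15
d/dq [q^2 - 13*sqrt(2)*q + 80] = 2*q - 13*sqrt(2)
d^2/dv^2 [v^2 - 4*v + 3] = 2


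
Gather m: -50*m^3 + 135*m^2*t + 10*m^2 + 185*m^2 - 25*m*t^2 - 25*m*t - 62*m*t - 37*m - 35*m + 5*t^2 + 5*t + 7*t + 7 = -50*m^3 + m^2*(135*t + 195) + m*(-25*t^2 - 87*t - 72) + 5*t^2 + 12*t + 7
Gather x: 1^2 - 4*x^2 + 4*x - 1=-4*x^2 + 4*x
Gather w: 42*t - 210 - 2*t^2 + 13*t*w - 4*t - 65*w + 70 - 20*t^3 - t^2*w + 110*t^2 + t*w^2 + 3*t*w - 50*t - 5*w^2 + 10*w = -20*t^3 + 108*t^2 - 12*t + w^2*(t - 5) + w*(-t^2 + 16*t - 55) - 140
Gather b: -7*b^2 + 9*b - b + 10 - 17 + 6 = -7*b^2 + 8*b - 1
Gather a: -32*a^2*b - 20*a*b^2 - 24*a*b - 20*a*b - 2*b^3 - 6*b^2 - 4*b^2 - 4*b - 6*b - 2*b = -32*a^2*b + a*(-20*b^2 - 44*b) - 2*b^3 - 10*b^2 - 12*b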